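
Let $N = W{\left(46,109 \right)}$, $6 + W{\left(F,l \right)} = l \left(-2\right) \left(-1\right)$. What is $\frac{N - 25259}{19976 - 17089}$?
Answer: $- \frac{25047}{2887} \approx -8.6758$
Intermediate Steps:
$W{\left(F,l \right)} = -6 + 2 l$ ($W{\left(F,l \right)} = -6 + l \left(-2\right) \left(-1\right) = -6 + - 2 l \left(-1\right) = -6 + 2 l$)
$N = 212$ ($N = -6 + 2 \cdot 109 = -6 + 218 = 212$)
$\frac{N - 25259}{19976 - 17089} = \frac{212 - 25259}{19976 - 17089} = - \frac{25047}{2887}$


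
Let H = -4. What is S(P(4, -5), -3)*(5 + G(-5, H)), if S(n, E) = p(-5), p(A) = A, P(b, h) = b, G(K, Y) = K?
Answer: 0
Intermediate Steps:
S(n, E) = -5
S(P(4, -5), -3)*(5 + G(-5, H)) = -5*(5 - 5) = -5*0 = 0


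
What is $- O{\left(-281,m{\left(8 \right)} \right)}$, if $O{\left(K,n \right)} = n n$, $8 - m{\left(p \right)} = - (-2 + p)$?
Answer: $-196$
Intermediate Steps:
$m{\left(p \right)} = 6 + p$ ($m{\left(p \right)} = 8 - - (-2 + p) = 8 - \left(2 - p\right) = 8 + \left(-2 + p\right) = 6 + p$)
$O{\left(K,n \right)} = n^{2}$
$- O{\left(-281,m{\left(8 \right)} \right)} = - \left(6 + 8\right)^{2} = - 14^{2} = \left(-1\right) 196 = -196$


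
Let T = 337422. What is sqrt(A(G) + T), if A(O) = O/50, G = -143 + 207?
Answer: sqrt(8435582)/5 ≈ 580.88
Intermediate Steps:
G = 64
A(O) = O/50 (A(O) = O*(1/50) = O/50)
sqrt(A(G) + T) = sqrt((1/50)*64 + 337422) = sqrt(32/25 + 337422) = sqrt(8435582/25) = sqrt(8435582)/5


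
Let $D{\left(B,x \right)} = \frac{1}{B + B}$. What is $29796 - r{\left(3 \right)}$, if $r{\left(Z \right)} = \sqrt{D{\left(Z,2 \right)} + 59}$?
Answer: $29796 - \frac{\sqrt{2130}}{6} \approx 29788.0$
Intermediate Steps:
$D{\left(B,x \right)} = \frac{1}{2 B}$
$r{\left(Z \right)} = \sqrt{59 + \frac{1}{2 Z}}$ ($r{\left(Z \right)} = \sqrt{\frac{1}{2 Z} + 59} = \sqrt{59 + \frac{1}{2 Z}}$)
$29796 - r{\left(3 \right)} = 29796 - \frac{\sqrt{236 + \frac{2}{3}}}{2} = 29796 - \frac{\sqrt{\frac{710}{3}}}{2} = 29796 - \frac{\frac{1}{3} \sqrt{2130}}{2} = 29796 - \frac{\sqrt{2130}}{6}$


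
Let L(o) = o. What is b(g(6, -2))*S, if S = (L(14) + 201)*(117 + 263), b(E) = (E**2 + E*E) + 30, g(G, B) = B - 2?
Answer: 5065400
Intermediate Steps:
g(G, B) = -2 + B
b(E) = 30 + 2*E**2 (b(E) = (E**2 + E**2) + 30 = 2*E**2 + 30 = 30 + 2*E**2)
S = 81700 (S = (14 + 201)*(117 + 263) = 215*380 = 81700)
b(g(6, -2))*S = (30 + 2*(-2 - 2)**2)*81700 = (30 + 2*(-4)**2)*81700 = (30 + 2*16)*81700 = (30 + 32)*81700 = 62*81700 = 5065400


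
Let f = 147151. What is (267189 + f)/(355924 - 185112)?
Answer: 103585/42703 ≈ 2.4257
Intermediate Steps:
(267189 + f)/(355924 - 185112) = (267189 + 147151)/(355924 - 185112) = 414340/170812 = 414340*(1/170812) = 103585/42703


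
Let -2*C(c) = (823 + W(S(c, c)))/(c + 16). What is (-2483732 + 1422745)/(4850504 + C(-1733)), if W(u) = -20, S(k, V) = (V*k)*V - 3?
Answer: -3643429358/16656631539 ≈ -0.21874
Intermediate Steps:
S(k, V) = -3 + k*V**2 (S(k, V) = k*V**2 - 3 = -3 + k*V**2)
C(c) = -803/(2*(16 + c)) (C(c) = -(823 - 20)/(2*(c + 16)) = -803/(2*(16 + c)))
(-2483732 + 1422745)/(4850504 + C(-1733)) = (-2483732 + 1422745)/(4850504 - 803/(32 + 2*(-1733))) = -1060987/(4850504 - 803/(32 - 3466)) = -1060987/(4850504 - 803/(-3434)) = -1060987/(4850504 - 803*(-1/3434)) = -1060987/(4850504 + 803/3434) = -1060987/16656631539/3434 = -1060987*3434/16656631539 = -3643429358/16656631539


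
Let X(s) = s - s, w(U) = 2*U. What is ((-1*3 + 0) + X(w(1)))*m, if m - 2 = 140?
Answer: -426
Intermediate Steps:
m = 142 (m = 2 + 140 = 142)
X(s) = 0
((-1*3 + 0) + X(w(1)))*m = ((-1*3 + 0) + 0)*142 = ((-3 + 0) + 0)*142 = (-3 + 0)*142 = -3*142 = -426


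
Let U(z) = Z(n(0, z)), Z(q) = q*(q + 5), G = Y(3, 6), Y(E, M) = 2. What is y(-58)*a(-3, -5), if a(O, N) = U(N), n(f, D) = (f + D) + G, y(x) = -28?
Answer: 168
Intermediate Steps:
G = 2
n(f, D) = 2 + D + f (n(f, D) = (f + D) + 2 = (D + f) + 2 = 2 + D + f)
Z(q) = q*(5 + q)
U(z) = (2 + z)*(7 + z) (U(z) = (2 + z + 0)*(5 + (2 + z + 0)) = (2 + z)*(5 + (2 + z)) = (2 + z)*(7 + z))
a(O, N) = (2 + N)*(7 + N)
y(-58)*a(-3, -5) = -28*(2 - 5)*(7 - 5) = -(-84)*2 = -28*(-6) = 168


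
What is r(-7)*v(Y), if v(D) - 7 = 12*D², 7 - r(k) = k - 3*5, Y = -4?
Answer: 5771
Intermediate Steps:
r(k) = 22 - k (r(k) = 7 - (k - 3*5) = 7 - (k - 15) = 7 - (-15 + k) = 7 + (15 - k) = 22 - k)
v(D) = 7 + 12*D²
r(-7)*v(Y) = (22 - 1*(-7))*(7 + 12*(-4)²) = (22 + 7)*(7 + 12*16) = 29*(7 + 192) = 29*199 = 5771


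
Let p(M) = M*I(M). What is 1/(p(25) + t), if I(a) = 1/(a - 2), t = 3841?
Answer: 23/88368 ≈ 0.00026028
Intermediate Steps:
I(a) = 1/(-2 + a)
p(M) = M/(-2 + M)
1/(p(25) + t) = 1/(25/(-2 + 25) + 3841) = 1/(25/23 + 3841) = 1/(88368/23) = 23/88368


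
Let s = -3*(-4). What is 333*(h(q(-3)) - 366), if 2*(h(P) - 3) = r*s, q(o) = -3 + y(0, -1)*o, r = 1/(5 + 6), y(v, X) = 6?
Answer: -1327671/11 ≈ -1.2070e+5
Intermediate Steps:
s = 12
r = 1/11 ≈ 0.090909
q(o) = -3 + 6*o
h(P) = 39/11 (h(P) = 3 + ((1/11)*12)/2 = 3 + (1/2)*(12/11) = 3 + 6/11 = 39/11)
333*(h(q(-3)) - 366) = 333*(39/11 - 366) = 333*(-3987/11) = -1327671/11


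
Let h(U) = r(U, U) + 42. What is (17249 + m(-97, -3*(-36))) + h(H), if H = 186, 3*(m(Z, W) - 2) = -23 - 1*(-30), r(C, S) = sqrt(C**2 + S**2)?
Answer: 51886/3 + 186*sqrt(2) ≈ 17558.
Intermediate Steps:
m(Z, W) = 13/3 (m(Z, W) = 2 + (-23 - 1*(-30))/3 = 2 + (-23 + 30)/3 = 2 + (1/3)*7 = 2 + 7/3 = 13/3)
h(U) = 42 + sqrt(2)*sqrt(U**2) (h(U) = sqrt(U**2 + U**2) + 42 = sqrt(2*U**2) + 42 = sqrt(2)*sqrt(U**2) + 42 = 42 + sqrt(2)*sqrt(U**2))
(17249 + m(-97, -3*(-36))) + h(H) = (17249 + 13/3) + (42 + sqrt(2)*sqrt(186**2)) = 51760/3 + (42 + sqrt(2)*sqrt(34596)) = 51760/3 + (42 + sqrt(2)*186) = 51760/3 + (42 + 186*sqrt(2)) = 51886/3 + 186*sqrt(2)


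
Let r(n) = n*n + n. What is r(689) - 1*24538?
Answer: 450872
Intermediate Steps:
r(n) = n + n² (r(n) = n² + n = n + n²)
r(689) - 1*24538 = 689*(1 + 689) - 1*24538 = 689*690 - 24538 = 475410 - 24538 = 450872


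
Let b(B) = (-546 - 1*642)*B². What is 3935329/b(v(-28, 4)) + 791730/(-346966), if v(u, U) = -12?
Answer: -750434098187/29678083776 ≈ -25.286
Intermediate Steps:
b(B) = -1188*B² (b(B) = (-546 - 642)*B² = -1188*B²)
3935329/b(v(-28, 4)) + 791730/(-346966) = 3935329/((-1188*(-12)²)) + 791730/(-346966) = 3935329/((-1188*144)) + 791730*(-1/346966) = 3935329/(-171072) - 395865/173483 = 3935329*(-1/171072) - 395865/173483 = -3935329/171072 - 395865/173483 = -750434098187/29678083776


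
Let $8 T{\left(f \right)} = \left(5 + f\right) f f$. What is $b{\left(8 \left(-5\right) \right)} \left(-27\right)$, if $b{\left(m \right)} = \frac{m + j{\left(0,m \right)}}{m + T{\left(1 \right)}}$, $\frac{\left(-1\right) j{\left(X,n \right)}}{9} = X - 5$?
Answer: $\frac{540}{157} \approx 3.4395$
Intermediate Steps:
$j{\left(X,n \right)} = 45 - 9 X$ ($j{\left(X,n \right)} = - 9 \left(X - 5\right) = - 9 \left(-5 + X\right) = 45 - 9 X$)
$T{\left(f \right)} = \frac{f^{2} \left(5 + f\right)}{8}$ ($T{\left(f \right)} = \frac{\left(5 + f\right) f f}{8} = \frac{f \left(5 + f\right) f}{8} = \frac{f^{2} \left(5 + f\right)}{8}$)
$b{\left(m \right)} = \frac{45 + m}{\frac{3}{4} + m}$ ($b{\left(m \right)} = \frac{m + \left(45 - 0\right)}{m + \frac{1^{2} \left(5 + 1\right)}{8}} = \frac{m + \left(45 + 0\right)}{m + \frac{1}{8} \cdot 1 \cdot 6} = \frac{m + 45}{m + \frac{3}{4}} = \frac{45 + m}{\frac{3}{4} + m}$)
$b{\left(8 \left(-5\right) \right)} \left(-27\right) = \frac{4 \left(45 + 8 \left(-5\right)\right)}{3 + 4 \cdot 8 \left(-5\right)} \left(-27\right) = \frac{4 \left(45 - 40\right)}{3 + 4 \left(-40\right)} \left(-27\right) = 4 \frac{1}{3 - 160} \cdot 5 \left(-27\right) = 4 \frac{1}{-157} \cdot 5 \left(-27\right) = 4 \left(- \frac{1}{157}\right) 5 \left(-27\right) = \left(- \frac{20}{157}\right) \left(-27\right) = \frac{540}{157}$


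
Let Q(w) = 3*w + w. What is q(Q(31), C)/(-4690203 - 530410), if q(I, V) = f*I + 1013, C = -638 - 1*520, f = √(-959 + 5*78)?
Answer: -1013/5220613 - 124*I*√569/5220613 ≈ -0.00019404 - 0.00056657*I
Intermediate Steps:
Q(w) = 4*w
f = I*√569 (f = √(-959 + 390) = √(-569) = I*√569 ≈ 23.854*I)
C = -1158 (C = -638 - 520 = -1158)
q(I, V) = 1013 + I*I*√569 (q(I, V) = (I*√569)*I + 1013 = I*I*√569 + 1013 = 1013 + I*I*√569)
q(Q(31), C)/(-4690203 - 530410) = (1013 + I*(4*31)*√569)/(-4690203 - 530410) = (1013 + I*124*√569)/(-5220613) = (1013 + 124*I*√569)*(-1/5220613) = -1013/5220613 - 124*I*√569/5220613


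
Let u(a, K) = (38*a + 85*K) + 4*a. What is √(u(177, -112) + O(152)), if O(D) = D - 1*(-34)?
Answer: 10*I*√19 ≈ 43.589*I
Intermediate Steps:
u(a, K) = 42*a + 85*K
O(D) = 34 + D (O(D) = D + 34 = 34 + D)
√(u(177, -112) + O(152)) = √((42*177 + 85*(-112)) + (34 + 152)) = √((7434 - 9520) + 186) = √(-2086 + 186) = √(-1900) = 10*I*√19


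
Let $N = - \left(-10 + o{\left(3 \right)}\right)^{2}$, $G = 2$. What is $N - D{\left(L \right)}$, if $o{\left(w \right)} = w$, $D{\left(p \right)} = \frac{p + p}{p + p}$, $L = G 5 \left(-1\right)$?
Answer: $-50$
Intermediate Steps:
$L = -10$ ($L = 2 \cdot 5 \left(-1\right) = 10 \left(-1\right) = -10$)
$D{\left(p \right)} = 1$ ($D{\left(p \right)} = \frac{2 p}{2 p} = 2 p \frac{1}{2 p} = 1$)
$N = -49$ ($N = - \left(-10 + 3\right)^{2} = - \left(-7\right)^{2} = \left(-1\right) 49 = -49$)
$N - D{\left(L \right)} = -49 - 1 = -50$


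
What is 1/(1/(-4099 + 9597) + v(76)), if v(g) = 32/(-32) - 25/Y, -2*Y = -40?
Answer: -10996/24739 ≈ -0.44448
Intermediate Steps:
Y = 20 (Y = -½*(-40) = 20)
v(g) = -9/4 (v(g) = 32/(-32) - 25/20 = 32*(-1/32) - 25*1/20 = -1 - 5/4 = -9/4)
1/(1/(-4099 + 9597) + v(76)) = 1/(1/(-4099 + 9597) - 9/4) = 1/(1/5498 - 9/4) = 1/(-24739/10996) = -10996/24739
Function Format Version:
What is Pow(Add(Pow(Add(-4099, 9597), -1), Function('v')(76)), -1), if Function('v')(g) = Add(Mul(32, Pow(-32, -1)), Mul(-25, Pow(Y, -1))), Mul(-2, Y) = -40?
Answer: Rational(-10996, 24739) ≈ -0.44448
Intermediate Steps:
Y = 20 (Y = Mul(Rational(-1, 2), -40) = 20)
Function('v')(g) = Rational(-9, 4) (Function('v')(g) = Add(Mul(32, Pow(-32, -1)), Mul(-25, Pow(20, -1))) = Add(Mul(32, Rational(-1, 32)), Mul(-25, Rational(1, 20))) = Add(-1, Rational(-5, 4)) = Rational(-9, 4))
Pow(Add(Pow(Add(-4099, 9597), -1), Function('v')(76)), -1) = Pow(Add(Pow(Add(-4099, 9597), -1), Rational(-9, 4)), -1) = Pow(Add(Pow(5498, -1), Rational(-9, 4)), -1) = Pow(Add(Rational(1, 5498), Rational(-9, 4)), -1) = Pow(Rational(-24739, 10996), -1) = Rational(-10996, 24739)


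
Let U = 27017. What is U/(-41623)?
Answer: -27017/41623 ≈ -0.64909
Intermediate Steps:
U/(-41623) = 27017/(-41623) = 27017*(-1/41623) = -27017/41623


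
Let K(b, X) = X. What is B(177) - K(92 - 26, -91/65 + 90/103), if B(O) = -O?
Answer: -90884/515 ≈ -176.47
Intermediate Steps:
B(177) - K(92 - 26, -91/65 + 90/103) = -1*177 - (-91/65 + 90/103) = -177 - (-91*1/65 + 90*(1/103)) = -177 - (-7/5 + 90/103) = -177 - 1*(-271/515) = -177 + 271/515 = -90884/515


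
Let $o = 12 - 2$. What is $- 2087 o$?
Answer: $-20870$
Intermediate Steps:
$o = 10$
$- 2087 o = \left(-2087\right) 10 = -20870$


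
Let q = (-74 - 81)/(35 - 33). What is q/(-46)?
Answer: 155/92 ≈ 1.6848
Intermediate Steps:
q = -155/2 ≈ -77.500
q/(-46) = -155/2/(-46) = -155/2*(-1/46) = 155/92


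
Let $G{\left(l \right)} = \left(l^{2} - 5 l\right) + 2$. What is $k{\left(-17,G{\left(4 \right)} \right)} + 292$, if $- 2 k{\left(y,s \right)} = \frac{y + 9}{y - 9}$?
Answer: $\frac{3794}{13} \approx 291.85$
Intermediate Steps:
$G{\left(l \right)} = 2 + l^{2} - 5 l$
$k{\left(y,s \right)} = - \frac{9 + y}{2 \left(-9 + y\right)}$ ($k{\left(y,s \right)} = - \frac{\left(y + 9\right) \frac{1}{y - 9}}{2} = - \frac{\left(9 + y\right) \frac{1}{-9 + y}}{2} = - \frac{\frac{1}{-9 + y} \left(9 + y\right)}{2} = - \frac{9 + y}{2 \left(-9 + y\right)}$)
$k{\left(-17,G{\left(4 \right)} \right)} + 292 = \frac{-9 - -17}{2 \left(-9 - 17\right)} + 292 = \frac{-9 + 17}{2 \left(-26\right)} + 292 = \frac{1}{2} \left(- \frac{1}{26}\right) 8 + 292 = - \frac{2}{13} + 292 = \frac{3794}{13}$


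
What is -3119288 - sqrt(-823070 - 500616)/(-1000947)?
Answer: -3119288 + 7*I*sqrt(27014)/1000947 ≈ -3.1193e+6 + 0.0011494*I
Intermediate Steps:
-3119288 - sqrt(-823070 - 500616)/(-1000947) = -3119288 - sqrt(-1323686)*(-1)/1000947 = -3119288 - 7*I*sqrt(27014)*(-1)/1000947 = -3119288 - (-7)*I*sqrt(27014)/1000947 = -3119288 + 7*I*sqrt(27014)/1000947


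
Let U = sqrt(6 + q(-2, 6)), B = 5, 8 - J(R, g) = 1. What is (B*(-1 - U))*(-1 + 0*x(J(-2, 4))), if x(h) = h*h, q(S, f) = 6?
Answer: 5 + 10*sqrt(3) ≈ 22.320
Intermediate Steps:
J(R, g) = 7 (J(R, g) = 8 - 1*1 = 8 - 1 = 7)
x(h) = h**2
U = 2*sqrt(3) (U = sqrt(6 + 6) = sqrt(12) = 2*sqrt(3) ≈ 3.4641)
(B*(-1 - U))*(-1 + 0*x(J(-2, 4))) = (5*(-1 - 2*sqrt(3)))*(-1 + 0*7**2) = (5*(-1 - 2*sqrt(3)))*(-1 + 0*49) = (-5 - 10*sqrt(3))*(-1 + 0) = (-5 - 10*sqrt(3))*(-1) = 5 + 10*sqrt(3)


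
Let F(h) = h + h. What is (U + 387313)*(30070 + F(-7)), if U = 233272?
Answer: 18652302760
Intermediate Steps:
F(h) = 2*h
(U + 387313)*(30070 + F(-7)) = (233272 + 387313)*(30070 + 2*(-7)) = 620585*(30070 - 14) = 620585*30056 = 18652302760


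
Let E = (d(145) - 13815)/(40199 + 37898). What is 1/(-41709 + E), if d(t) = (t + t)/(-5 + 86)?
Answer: -6325857/263846288338 ≈ -2.3976e-5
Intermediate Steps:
d(t) = 2*t/81 (d(t) = (2*t)/81 = (2*t)*(1/81) = 2*t/81)
E = -1118725/6325857 (E = ((2/81)*145 - 13815)/(40199 + 37898) = (290/81 - 13815)/78097 = -1118725/81*1/78097 = -1118725/6325857 ≈ -0.17685)
1/(-41709 + E) = 1/(-41709 - 1118725/6325857) = 1/(-263846288338/6325857) = -6325857/263846288338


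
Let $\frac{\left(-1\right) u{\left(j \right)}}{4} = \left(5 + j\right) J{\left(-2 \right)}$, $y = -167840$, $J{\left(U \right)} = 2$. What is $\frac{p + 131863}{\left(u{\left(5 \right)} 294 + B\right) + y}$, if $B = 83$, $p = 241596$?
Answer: $- \frac{373459}{191277} \approx -1.9525$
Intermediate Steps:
$u{\left(j \right)} = -40 - 8 j$ ($u{\left(j \right)} = - 4 \left(5 + j\right) 2 = - 4 \left(10 + 2 j\right) = -40 - 8 j$)
$\frac{p + 131863}{\left(u{\left(5 \right)} 294 + B\right) + y} = \frac{241596 + 131863}{\left(\left(-40 - 40\right) 294 + 83\right) - 167840} = \frac{373459}{\left(\left(-40 - 40\right) 294 + 83\right) - 167840} = \frac{373459}{\left(\left(-80\right) 294 + 83\right) - 167840} = \frac{373459}{\left(-23520 + 83\right) - 167840} = \frac{373459}{-23437 - 167840} = \frac{373459}{-191277} = 373459 \left(- \frac{1}{191277}\right) = - \frac{373459}{191277}$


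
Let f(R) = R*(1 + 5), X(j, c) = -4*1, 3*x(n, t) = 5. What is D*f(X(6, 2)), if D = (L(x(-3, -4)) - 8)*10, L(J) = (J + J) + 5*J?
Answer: -880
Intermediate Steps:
x(n, t) = 5/3 (x(n, t) = (⅓)*5 = 5/3)
X(j, c) = -4
f(R) = 6*R (f(R) = R*6 = 6*R)
L(J) = 7*J (L(J) = 2*J + 5*J = 7*J)
D = 110/3 (D = (7*(5/3) - 8)*10 = (35/3 - 8)*10 = (11/3)*10 = 110/3 ≈ 36.667)
D*f(X(6, 2)) = 110*(6*(-4))/3 = (110/3)*(-24) = -880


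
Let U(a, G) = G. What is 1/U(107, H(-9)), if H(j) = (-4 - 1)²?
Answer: 1/25 ≈ 0.040000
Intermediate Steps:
H(j) = 25 (H(j) = (-5)² = 25)
1/U(107, H(-9)) = 1/25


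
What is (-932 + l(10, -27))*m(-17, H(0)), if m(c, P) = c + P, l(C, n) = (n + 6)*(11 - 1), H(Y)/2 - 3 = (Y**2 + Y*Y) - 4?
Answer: 21698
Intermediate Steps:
H(Y) = -2 + 4*Y**2 (H(Y) = 6 + 2*((Y**2 + Y*Y) - 4) = 6 + 2*((Y**2 + Y**2) - 4) = 6 + 2*(2*Y**2 - 4) = 6 + 2*(-4 + 2*Y**2) = 6 + (-8 + 4*Y**2) = -2 + 4*Y**2)
l(C, n) = 60 + 10*n (l(C, n) = (6 + n)*10 = 60 + 10*n)
m(c, P) = P + c
(-932 + l(10, -27))*m(-17, H(0)) = (-932 + (60 + 10*(-27)))*((-2 + 4*0**2) - 17) = (-932 + (60 - 270))*((-2 + 4*0) - 17) = (-932 - 210)*((-2 + 0) - 17) = -1142*(-2 - 17) = -1142*(-19) = 21698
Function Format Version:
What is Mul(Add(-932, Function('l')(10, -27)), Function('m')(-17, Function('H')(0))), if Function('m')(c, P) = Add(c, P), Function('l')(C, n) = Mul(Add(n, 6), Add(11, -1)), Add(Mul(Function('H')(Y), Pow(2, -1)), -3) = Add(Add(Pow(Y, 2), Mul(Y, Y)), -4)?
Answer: 21698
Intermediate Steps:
Function('H')(Y) = Add(-2, Mul(4, Pow(Y, 2))) (Function('H')(Y) = Add(6, Mul(2, Add(Add(Pow(Y, 2), Mul(Y, Y)), -4))) = Add(6, Mul(2, Add(Add(Pow(Y, 2), Pow(Y, 2)), -4))) = Add(6, Mul(2, Add(Mul(2, Pow(Y, 2)), -4))) = Add(6, Mul(2, Add(-4, Mul(2, Pow(Y, 2))))) = Add(6, Add(-8, Mul(4, Pow(Y, 2)))) = Add(-2, Mul(4, Pow(Y, 2))))
Function('l')(C, n) = Add(60, Mul(10, n)) (Function('l')(C, n) = Mul(Add(6, n), 10) = Add(60, Mul(10, n)))
Function('m')(c, P) = Add(P, c)
Mul(Add(-932, Function('l')(10, -27)), Function('m')(-17, Function('H')(0))) = Mul(Add(-932, Add(60, Mul(10, -27))), Add(Add(-2, Mul(4, Pow(0, 2))), -17)) = Mul(Add(-932, Add(60, -270)), Add(Add(-2, Mul(4, 0)), -17)) = Mul(Add(-932, -210), Add(Add(-2, 0), -17)) = Mul(-1142, Add(-2, -17)) = Mul(-1142, -19) = 21698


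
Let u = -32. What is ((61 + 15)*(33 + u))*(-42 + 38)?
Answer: -304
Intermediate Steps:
((61 + 15)*(33 + u))*(-42 + 38) = ((61 + 15)*(33 - 32))*(-42 + 38) = (76*1)*(-4) = 76*(-4) = -304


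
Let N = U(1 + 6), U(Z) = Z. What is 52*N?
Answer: 364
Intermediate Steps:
N = 7 (N = 1 + 6 = 7)
52*N = 52*7 = 364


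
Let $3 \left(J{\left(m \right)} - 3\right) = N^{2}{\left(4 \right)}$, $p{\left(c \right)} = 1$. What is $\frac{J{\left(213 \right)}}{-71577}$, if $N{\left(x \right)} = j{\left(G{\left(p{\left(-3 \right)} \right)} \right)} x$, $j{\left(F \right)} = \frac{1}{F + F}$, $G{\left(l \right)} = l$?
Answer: $- \frac{13}{214731} \approx -6.0541 \cdot 10^{-5}$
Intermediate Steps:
$j{\left(F \right)} = \frac{1}{2 F}$
$N{\left(x \right)} = \frac{x}{2}$ ($N{\left(x \right)} = \frac{1}{2 \cdot 1} x = \frac{1}{2} \cdot 1 x = \frac{x}{2}$)
$J{\left(m \right)} = \frac{13}{3}$ ($J{\left(m \right)} = 3 + \frac{\left(\frac{1}{2} \cdot 4\right)^{2}}{3} = 3 + \frac{2^{2}}{3} = 3 + \frac{1}{3} \cdot 4 = 3 + \frac{4}{3} = \frac{13}{3}$)
$\frac{J{\left(213 \right)}}{-71577} = \frac{13}{3 \left(-71577\right)} = \frac{13}{3} \left(- \frac{1}{71577}\right) = - \frac{13}{214731}$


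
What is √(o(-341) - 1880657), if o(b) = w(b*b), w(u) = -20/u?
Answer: I*√218684676637/341 ≈ 1371.4*I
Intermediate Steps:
o(b) = -20/b²
√(o(-341) - 1880657) = √(-20/(-341)² - 1880657) = √(-20*1/116281 - 1880657) = √(-20/116281 - 1880657) = √(-218684676637/116281) = I*√218684676637/341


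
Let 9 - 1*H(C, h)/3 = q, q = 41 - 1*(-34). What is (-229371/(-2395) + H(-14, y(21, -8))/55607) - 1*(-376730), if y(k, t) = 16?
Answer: 50185190297437/133178765 ≈ 3.7683e+5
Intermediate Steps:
q = 75 (q = 41 + 34 = 75)
H(C, h) = -198 (H(C, h) = 27 - 3*75 = 27 - 225 = -198)
(-229371/(-2395) + H(-14, y(21, -8))/55607) - 1*(-376730) = (-229371/(-2395) - 198/55607) - 1*(-376730) = (-229371*(-1/2395) - 198*1/55607) + 376730 = (229371/2395 - 198/55607) + 376730 = 12754158987/133178765 + 376730 = 50185190297437/133178765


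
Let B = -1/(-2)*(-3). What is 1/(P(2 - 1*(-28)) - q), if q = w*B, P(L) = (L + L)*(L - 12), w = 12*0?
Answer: 1/1080 ≈ 0.00092593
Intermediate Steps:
w = 0
B = -3/2 (B = -1*(-½)*(-3) = (½)*(-3) = -3/2 ≈ -1.5000)
P(L) = 2*L*(-12 + L) (P(L) = (2*L)*(-12 + L) = 2*L*(-12 + L))
q = 0 (q = 0*(-3/2) = 0)
1/(P(2 - 1*(-28)) - q) = 1/(2*(2 - 1*(-28))*(-12 + (2 - 1*(-28))) - 1*0) = 1/(2*(2 + 28)*(-12 + (2 + 28)) + 0) = 1/(2*30*(-12 + 30) + 0) = 1/(2*30*18 + 0) = 1/(1080 + 0) = 1/1080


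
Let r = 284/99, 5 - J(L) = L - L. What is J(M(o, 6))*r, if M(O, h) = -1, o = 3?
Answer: 1420/99 ≈ 14.343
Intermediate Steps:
J(L) = 5 (J(L) = 5 - (L - L) = 5 - 1*0 = 5 + 0 = 5)
r = 284/99 (r = 284*(1/99) = 284/99 ≈ 2.8687)
J(M(o, 6))*r = 5*(284/99) = 1420/99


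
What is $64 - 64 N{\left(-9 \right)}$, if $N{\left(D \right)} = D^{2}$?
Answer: $-5120$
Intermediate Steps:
$64 - 64 N{\left(-9 \right)} = 64 - 64 \left(-9\right)^{2} = 64 - 5184 = -5120$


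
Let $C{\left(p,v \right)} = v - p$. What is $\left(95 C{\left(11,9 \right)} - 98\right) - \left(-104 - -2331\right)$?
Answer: $-2515$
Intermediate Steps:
$\left(95 C{\left(11,9 \right)} - 98\right) - \left(-104 - -2331\right) = \left(95 \left(9 - 11\right) - 98\right) - \left(-104 - -2331\right) = \left(95 \left(9 - 11\right) - 98\right) - \left(-104 + 2331\right) = \left(95 \left(-2\right) - 98\right) - 2227 = \left(-190 - 98\right) - 2227 = -288 - 2227 = -2515$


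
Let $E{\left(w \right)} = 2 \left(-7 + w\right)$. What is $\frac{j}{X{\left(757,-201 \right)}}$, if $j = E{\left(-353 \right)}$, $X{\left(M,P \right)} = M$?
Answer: $- \frac{720}{757} \approx -0.95112$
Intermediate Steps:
$E{\left(w \right)} = -14 + 2 w$
$j = -720$ ($j = -14 + 2 \left(-353\right) = -14 - 706 = -720$)
$\frac{j}{X{\left(757,-201 \right)}} = - \frac{720}{757}$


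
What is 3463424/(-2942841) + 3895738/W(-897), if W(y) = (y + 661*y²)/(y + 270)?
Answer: -1505045335873669/260856198396222 ≈ -5.7696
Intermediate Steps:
W(y) = (y + 661*y²)/(270 + y)
3463424/(-2942841) + 3895738/W(-897) = 3463424/(-2942841) + 3895738/((-897*(1 + 661*(-897))/(270 - 897))) = 3463424*(-1/2942841) + 3895738/((-897*(1 - 592917)/(-627))) = -3463424/2942841 + 3895738/((-897*(-1/627)*(-592916))) = -3463424/2942841 + 3895738/(-177281884/209) = -3463424/2942841 + 3895738*(-209/177281884) = -3463424/2942841 - 407104621/88640942 = -1505045335873669/260856198396222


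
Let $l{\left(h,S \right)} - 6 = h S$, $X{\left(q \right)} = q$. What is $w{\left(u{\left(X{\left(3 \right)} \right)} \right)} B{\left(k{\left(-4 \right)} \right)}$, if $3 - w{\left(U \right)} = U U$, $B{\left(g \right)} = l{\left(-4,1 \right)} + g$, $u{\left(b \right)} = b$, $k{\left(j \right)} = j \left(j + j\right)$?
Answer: $-204$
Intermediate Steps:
$k{\left(j \right)} = 2 j^{2}$ ($k{\left(j \right)} = j 2 j = 2 j^{2}$)
$l{\left(h,S \right)} = 6 + S h$ ($l{\left(h,S \right)} = 6 + h S = 6 + S h$)
$B{\left(g \right)} = 2 + g$ ($B{\left(g \right)} = \left(6 + 1 \left(-4\right)\right) + g = \left(6 - 4\right) + g = 2 + g$)
$w{\left(U \right)} = 3 - U^{2}$ ($w{\left(U \right)} = 3 - U U = 3 - U^{2}$)
$w{\left(u{\left(X{\left(3 \right)} \right)} \right)} B{\left(k{\left(-4 \right)} \right)} = \left(3 - 3^{2}\right) \left(2 + 2 \left(-4\right)^{2}\right) = \left(3 - 9\right) \left(2 + 2 \cdot 16\right) = \left(3 - 9\right) \left(2 + 32\right) = \left(-6\right) 34 = -204$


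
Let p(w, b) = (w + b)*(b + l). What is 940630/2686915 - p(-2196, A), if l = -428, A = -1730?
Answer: -4552874101838/537383 ≈ -8.4723e+6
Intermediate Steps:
p(w, b) = (-428 + b)*(b + w) (p(w, b) = (w + b)*(b - 428) = (b + w)*(-428 + b) = (-428 + b)*(b + w))
940630/2686915 - p(-2196, A) = 940630/2686915 - ((-1730)**2 - 428*(-1730) - 428*(-2196) - 1730*(-2196)) = 940630*(1/2686915) - (2992900 + 740440 + 939888 + 3799080) = 188126/537383 - 1*8472308 = 188126/537383 - 8472308 = -4552874101838/537383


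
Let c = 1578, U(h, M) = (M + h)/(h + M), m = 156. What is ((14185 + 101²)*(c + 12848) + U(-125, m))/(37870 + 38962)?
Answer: 351792437/76832 ≈ 4578.7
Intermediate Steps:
U(h, M) = 1 (U(h, M) = (M + h)/(M + h) = 1)
((14185 + 101²)*(c + 12848) + U(-125, m))/(37870 + 38962) = ((14185 + 101²)*(1578 + 12848) + 1)/(37870 + 38962) = ((14185 + 10201)*14426 + 1)/76832 = (24386*14426 + 1)*(1/76832) = (351792436 + 1)*(1/76832) = 351792437*(1/76832) = 351792437/76832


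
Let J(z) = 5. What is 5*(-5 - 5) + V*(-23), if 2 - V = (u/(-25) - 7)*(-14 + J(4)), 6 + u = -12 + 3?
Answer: 6144/5 ≈ 1228.8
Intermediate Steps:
u = -15 (u = -6 + (-12 + 3) = -6 - 9 = -15)
V = -278/5 (V = 2 - (-15/(-25) - 7)*(-14 + 5) = 2 - (-15*(-1/25) - 7)*(-9) = 2 - (⅗ - 7)*(-9) = 2 - (-32)*(-9)/5 = 2 - 1*288/5 = 2 - 288/5 = -278/5 ≈ -55.600)
5*(-5 - 5) + V*(-23) = 5*(-5 - 5) - 278/5*(-23) = 5*(-10) + 6394/5 = -50 + 6394/5 = 6144/5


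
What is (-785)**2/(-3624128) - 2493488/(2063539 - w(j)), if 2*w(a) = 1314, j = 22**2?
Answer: -303174092321/219886718144 ≈ -1.3788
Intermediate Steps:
j = 484
w(a) = 657 (w(a) = (1/2)*1314 = 657)
(-785)**2/(-3624128) - 2493488/(2063539 - w(j)) = (-785)**2/(-3624128) - 2493488/(2063539 - 1*657) = 616225*(-1/3624128) - 2493488/(2063539 - 657) = -616225/3624128 - 2493488/2062882 = -616225/3624128 - 2493488*1/2062882 = -616225/3624128 - 1246744/1031441 = -303174092321/219886718144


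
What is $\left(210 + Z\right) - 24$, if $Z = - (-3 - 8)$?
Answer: $197$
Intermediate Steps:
$Z = 11$ ($Z = \left(-1\right) \left(-11\right) = 11$)
$\left(210 + Z\right) - 24 = \left(210 + 11\right) - 24 = 221 - 24 = 197$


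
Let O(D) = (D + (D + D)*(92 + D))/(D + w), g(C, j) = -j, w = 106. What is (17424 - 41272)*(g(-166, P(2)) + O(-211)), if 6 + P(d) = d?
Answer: 394183592/35 ≈ 1.1262e+7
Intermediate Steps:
P(d) = -6 + d
O(D) = (D + 2*D*(92 + D))/(106 + D) (O(D) = (D + (D + D)*(92 + D))/(D + 106) = (D + (2*D)*(92 + D))/(106 + D) = (D + 2*D*(92 + D))/(106 + D))
(17424 - 41272)*(g(-166, P(2)) + O(-211)) = (17424 - 41272)*(-(-6 + 2) - 211*(185 + 2*(-211))/(106 - 211)) = -23848*(-1*(-4) - 211*(185 - 422)/(-105)) = -23848*(4 - 211*(-1/105)*(-237)) = -23848*(4 - 16669/35) = -23848*(-16529/35) = 394183592/35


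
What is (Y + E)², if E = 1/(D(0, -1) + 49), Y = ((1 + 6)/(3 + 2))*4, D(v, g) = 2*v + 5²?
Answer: 4313929/136900 ≈ 31.512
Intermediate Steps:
D(v, g) = 25 + 2*v (D(v, g) = 2*v + 25 = 25 + 2*v)
Y = 28/5 (Y = (7/5)*4 = 28/5 ≈ 5.6000)
E = 1/74 (E = 1/((25 + 2*0) + 49) = 1/((25 + 0) + 49) = 1/(25 + 49) = 1/74 ≈ 0.013514)
(Y + E)² = (28/5 + 1/74)² = (2077/370)² = 4313929/136900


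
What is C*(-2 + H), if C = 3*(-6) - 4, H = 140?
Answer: -3036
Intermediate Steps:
C = -22 (C = -18 - 4 = -22)
C*(-2 + H) = -22*(-2 + 140) = -22*138 = -3036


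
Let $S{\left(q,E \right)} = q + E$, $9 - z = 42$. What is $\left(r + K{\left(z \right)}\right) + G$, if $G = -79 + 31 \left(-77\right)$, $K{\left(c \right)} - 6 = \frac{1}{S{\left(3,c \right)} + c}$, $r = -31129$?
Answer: $- \frac{2116108}{63} \approx -33589.0$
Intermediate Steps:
$z = -33$ ($z = 9 - 42 = -33$)
$S{\left(q,E \right)} = E + q$
$K{\left(c \right)} = 6 + \frac{1}{3 + 2 c}$ ($K{\left(c \right)} = 6 + \frac{1}{\left(c + 3\right) + c} = 6 + \frac{1}{\left(3 + c\right) + c} = 6 + \frac{1}{3 + 2 c}$)
$G = -2466$ ($G = -79 - 2387 = -2466$)
$\left(r + K{\left(z \right)}\right) + G = \left(-31129 + \frac{19 + 12 \left(-33\right)}{3 + 2 \left(-33\right)}\right) - 2466 = \left(-31129 + \frac{19 - 396}{3 - 66}\right) - 2466 = \left(-31129 + \frac{1}{-63} \left(-377\right)\right) - 2466 = \left(-31129 - - \frac{377}{63}\right) - 2466 = \left(-31129 + \frac{377}{63}\right) - 2466 = - \frac{1960750}{63} - 2466 = - \frac{2116108}{63}$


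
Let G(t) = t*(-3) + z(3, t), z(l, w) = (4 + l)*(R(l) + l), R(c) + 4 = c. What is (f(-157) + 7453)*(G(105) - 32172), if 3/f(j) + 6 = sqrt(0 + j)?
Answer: -46709520403/193 + 97419*I*sqrt(157)/193 ≈ -2.4202e+8 + 6324.6*I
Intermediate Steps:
R(c) = -4 + c
f(j) = 3/(-6 + sqrt(j)) (f(j) = 3/(-6 + sqrt(0 + j)) = 3/(-6 + sqrt(j)))
z(l, w) = (-4 + 2*l)*(4 + l) (z(l, w) = (4 + l)*((-4 + l) + l) = (4 + l)*(-4 + 2*l) = (-4 + 2*l)*(4 + l))
G(t) = 14 - 3*t (G(t) = t*(-3) + (-16 + 2*3**2 + 4*3) = -3*t + (-16 + 2*9 + 12) = -3*t + (-16 + 18 + 12) = -3*t + 14 = 14 - 3*t)
(f(-157) + 7453)*(G(105) - 32172) = (3/(-6 + sqrt(-157)) + 7453)*((14 - 3*105) - 32172) = (3/(-6 + I*sqrt(157)) + 7453)*((14 - 315) - 32172) = (7453 + 3/(-6 + I*sqrt(157)))*(-301 - 32172) = (7453 + 3/(-6 + I*sqrt(157)))*(-32473) = -242021269 - 97419/(-6 + I*sqrt(157))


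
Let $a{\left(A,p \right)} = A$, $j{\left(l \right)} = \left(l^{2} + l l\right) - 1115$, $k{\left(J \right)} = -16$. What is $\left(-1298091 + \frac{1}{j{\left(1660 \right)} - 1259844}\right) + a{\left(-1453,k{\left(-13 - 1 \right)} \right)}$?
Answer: $- \frac{5523375190103}{4250241} \approx -1.2995 \cdot 10^{6}$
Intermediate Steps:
$j{\left(l \right)} = -1115 + 2 l^{2}$ ($j{\left(l \right)} = \left(l^{2} + l^{2}\right) - 1115 = 2 l^{2} - 1115 = -1115 + 2 l^{2}$)
$\left(-1298091 + \frac{1}{j{\left(1660 \right)} - 1259844}\right) + a{\left(-1453,k{\left(-13 - 1 \right)} \right)} = \left(-1298091 + \frac{1}{\left(-1115 + 2 \cdot 1660^{2}\right) - 1259844}\right) - 1453 = \left(-1298091 + \frac{1}{\left(-1115 + 2 \cdot 2755600\right) - 1259844}\right) - 1453 = \left(-1298091 + \frac{1}{\left(-1115 + 5511200\right) - 1259844}\right) - 1453 = \left(-1298091 + \frac{1}{5510085 - 1259844}\right) - 1453 = \left(-1298091 + \frac{1}{4250241}\right) - 1453 = - \frac{5517199589930}{4250241} - 1453 = - \frac{5523375190103}{4250241}$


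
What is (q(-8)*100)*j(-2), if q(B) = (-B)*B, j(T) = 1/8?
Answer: -800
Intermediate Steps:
j(T) = ⅛
q(B) = -B²
(q(-8)*100)*j(-2) = (-1*(-8)²*100)*(⅛) = (-1*64*100)*(⅛) = -64*100*(⅛) = -6400*⅛ = -800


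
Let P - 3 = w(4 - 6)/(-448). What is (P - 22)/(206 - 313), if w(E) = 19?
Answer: 8531/47936 ≈ 0.17797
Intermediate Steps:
P = 1325/448 (P = 3 + 19/(-448) = 3 + 19*(-1/448) = 3 - 19/448 = 1325/448 ≈ 2.9576)
(P - 22)/(206 - 313) = (1325/448 - 22)/(206 - 313) = -8531/448/(-107) = -8531/448*(-1/107) = 8531/47936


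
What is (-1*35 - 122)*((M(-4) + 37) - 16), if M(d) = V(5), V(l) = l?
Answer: -4082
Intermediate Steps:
M(d) = 5
(-1*35 - 122)*((M(-4) + 37) - 16) = (-1*35 - 122)*((5 + 37) - 16) = (-35 - 122)*(42 - 16) = -157*26 = -4082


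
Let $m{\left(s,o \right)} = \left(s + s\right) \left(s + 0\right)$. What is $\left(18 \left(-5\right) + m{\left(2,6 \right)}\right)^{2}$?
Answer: $6724$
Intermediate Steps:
$m{\left(s,o \right)} = 2 s^{2}$ ($m{\left(s,o \right)} = 2 s s = 2 s^{2}$)
$\left(18 \left(-5\right) + m{\left(2,6 \right)}\right)^{2} = \left(18 \left(-5\right) + 2 \cdot 2^{2}\right)^{2} = \left(-90 + 2 \cdot 4\right)^{2} = \left(-90 + 8\right)^{2} = \left(-82\right)^{2} = 6724$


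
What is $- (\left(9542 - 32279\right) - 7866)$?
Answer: $30603$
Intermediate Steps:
$- (\left(9542 - 32279\right) - 7866) = - (-22737 - 7866) = \left(-1\right) \left(-30603\right) = 30603$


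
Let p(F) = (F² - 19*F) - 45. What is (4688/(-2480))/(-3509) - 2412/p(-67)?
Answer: -1310199659/3109447715 ≈ -0.42136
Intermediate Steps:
p(F) = -45 + F² - 19*F
(4688/(-2480))/(-3509) - 2412/p(-67) = (4688/(-2480))/(-3509) - 2412/(-45 + (-67)² - 19*(-67)) = (4688*(-1/2480))*(-1/3509) - 2412/(-45 + 4489 + 1273) = -293/155*(-1/3509) - 2412/5717 = 293/543895 - 2412*1/5717 = 293/543895 - 2412/5717 = -1310199659/3109447715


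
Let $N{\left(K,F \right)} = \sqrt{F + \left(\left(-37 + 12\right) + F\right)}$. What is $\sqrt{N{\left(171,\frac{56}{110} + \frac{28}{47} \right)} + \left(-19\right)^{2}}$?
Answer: $\frac{\sqrt{2412283225 + 2585 i \sqrt{152290105}}}{2585} \approx 19.0 + 0.12563 i$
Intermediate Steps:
$N{\left(K,F \right)} = \sqrt{-25 + 2 F}$ ($N{\left(K,F \right)} = \sqrt{F + \left(-25 + F\right)} = \sqrt{-25 + 2 F}$)
$\sqrt{N{\left(171,\frac{56}{110} + \frac{28}{47} \right)} + \left(-19\right)^{2}} = \sqrt{\sqrt{-25 + 2 \left(\frac{56}{110} + \frac{28}{47}\right)} + \left(-19\right)^{2}} = \sqrt{\sqrt{-25 + 2 \left(56 \cdot \frac{1}{110} + 28 \cdot \frac{1}{47}\right)} + 361} = \sqrt{\sqrt{-25 + 2 \left(\frac{28}{55} + \frac{28}{47}\right)} + 361} = \sqrt{\sqrt{-25 + 2 \cdot \frac{2856}{2585}} + 361} = \sqrt{\sqrt{-25 + \frac{5712}{2585}} + 361} = \sqrt{\sqrt{- \frac{58913}{2585}} + 361} = \sqrt{\frac{i \sqrt{152290105}}{2585} + 361} = \sqrt{361 + \frac{i \sqrt{152290105}}{2585}}$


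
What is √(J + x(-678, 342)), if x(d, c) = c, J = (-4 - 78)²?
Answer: √7066 ≈ 84.059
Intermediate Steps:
J = 6724 (J = (-82)² = 6724)
√(J + x(-678, 342)) = √(6724 + 342) = √7066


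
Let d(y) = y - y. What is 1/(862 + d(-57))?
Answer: 1/862 ≈ 0.0011601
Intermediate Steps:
d(y) = 0
1/(862 + d(-57)) = 1/(862 + 0) = 1/862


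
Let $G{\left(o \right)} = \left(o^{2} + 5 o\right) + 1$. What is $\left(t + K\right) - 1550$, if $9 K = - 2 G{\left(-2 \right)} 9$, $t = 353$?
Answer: $-1187$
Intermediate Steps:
$G{\left(o \right)} = 1 + o^{2} + 5 o$
$K = 10$ ($K = \frac{- 2 \left(1 + \left(-2\right)^{2} + 5 \left(-2\right)\right) 9}{9} = \frac{- 2 \left(1 + 4 - 10\right) 9}{9} = \frac{\left(-2\right) \left(-5\right) 9}{9} = \frac{10 \cdot 9}{9} = \frac{1}{9} \cdot 90 = 10$)
$\left(t + K\right) - 1550 = \left(353 + 10\right) - 1550 = 363 - 1550 = -1187$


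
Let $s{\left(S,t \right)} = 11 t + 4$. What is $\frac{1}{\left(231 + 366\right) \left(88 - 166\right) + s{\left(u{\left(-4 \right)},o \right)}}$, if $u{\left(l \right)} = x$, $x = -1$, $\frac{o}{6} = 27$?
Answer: $- \frac{1}{44780} \approx -2.2331 \cdot 10^{-5}$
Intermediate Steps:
$o = 162$ ($o = 6 \cdot 27 = 162$)
$u{\left(l \right)} = -1$
$s{\left(S,t \right)} = 4 + 11 t$
$\frac{1}{\left(231 + 366\right) \left(88 - 166\right) + s{\left(u{\left(-4 \right)},o \right)}} = \frac{1}{\left(231 + 366\right) \left(88 - 166\right) + \left(4 + 11 \cdot 162\right)} = \frac{1}{597 \left(-78\right) + \left(4 + 1782\right)} = \frac{1}{-46566 + 1786} = \frac{1}{-44780} = - \frac{1}{44780}$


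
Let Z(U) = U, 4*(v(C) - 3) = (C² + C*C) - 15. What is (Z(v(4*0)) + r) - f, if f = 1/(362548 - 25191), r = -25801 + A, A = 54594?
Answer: 38853068329/1349428 ≈ 28792.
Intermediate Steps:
v(C) = -¾ + C²/2 (v(C) = 3 + ((C² + C*C) - 15)/4 = 3 + ((C² + C²) - 15)/4 = 3 + (2*C² - 15)/4 = 3 + (-15 + 2*C²)/4 = 3 + (-15/4 + C²/2) = -¾ + C²/2)
r = 28793 (r = -25801 + 54594 = 28793)
f = 1/337357 ≈ 2.9642e-6
(Z(v(4*0)) + r) - f = ((-¾ + (4*0)²/2) + 28793) - 1*1/337357 = ((-¾ + (½)*0²) + 28793) - 1/337357 = ((-¾ + (½)*0) + 28793) - 1/337357 = ((-¾ + 0) + 28793) - 1/337357 = (-¾ + 28793) - 1/337357 = 115169/4 - 1/337357 = 38853068329/1349428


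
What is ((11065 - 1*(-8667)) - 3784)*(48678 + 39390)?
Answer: 1404508464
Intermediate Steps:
((11065 - 1*(-8667)) - 3784)*(48678 + 39390) = ((11065 + 8667) - 3784)*88068 = (19732 - 3784)*88068 = 15948*88068 = 1404508464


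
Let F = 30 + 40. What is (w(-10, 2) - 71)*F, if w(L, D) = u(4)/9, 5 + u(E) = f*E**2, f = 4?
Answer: -40600/9 ≈ -4511.1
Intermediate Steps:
u(E) = -5 + 4*E**2
F = 70
w(L, D) = 59/9 (w(L, D) = (-5 + 4*4**2)/9 = (-5 + 4*16)*(1/9) = (-5 + 64)*(1/9) = 59*(1/9) = 59/9)
(w(-10, 2) - 71)*F = (59/9 - 71)*70 = -580/9*70 = -40600/9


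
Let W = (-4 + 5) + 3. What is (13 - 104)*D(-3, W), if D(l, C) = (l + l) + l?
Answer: 819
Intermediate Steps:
W = 4 (W = 1 + 3 = 4)
D(l, C) = 3*l (D(l, C) = 2*l + l = 3*l)
(13 - 104)*D(-3, W) = (13 - 104)*(3*(-3)) = -91*(-9) = 819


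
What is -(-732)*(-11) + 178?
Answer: -7874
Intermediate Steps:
-(-732)*(-11) + 178 = -122*66 + 178 = -8052 + 178 = -7874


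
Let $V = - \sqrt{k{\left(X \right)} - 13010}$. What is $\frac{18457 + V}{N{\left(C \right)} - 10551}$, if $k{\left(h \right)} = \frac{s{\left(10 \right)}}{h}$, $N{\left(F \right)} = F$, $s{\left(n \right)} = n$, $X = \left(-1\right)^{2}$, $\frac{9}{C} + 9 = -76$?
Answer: $- \frac{1568845}{896844} + \frac{425 i \sqrt{130}}{448422} \approx -1.7493 + 0.010806 i$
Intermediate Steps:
$C = - \frac{9}{85}$ ($C = \frac{9}{-9 - 76} = \frac{9}{-85} = 9 \left(- \frac{1}{85}\right) = - \frac{9}{85} \approx -0.10588$)
$X = 1$
$k{\left(h \right)} = \frac{10}{h}$
$V = - 10 i \sqrt{130}$ ($V = - \sqrt{\frac{10}{1} - 13010} = - \sqrt{10 \cdot 1 - 13010} = - \sqrt{10 - 13010} = - \sqrt{-13000} = - 10 i \sqrt{130} \approx - 114.02 i$)
$\frac{18457 + V}{N{\left(C \right)} - 10551} = \frac{18457 - 10 i \sqrt{130}}{- \frac{9}{85} - 10551} = \frac{18457 - 10 i \sqrt{130}}{- \frac{896844}{85}} = \left(18457 - 10 i \sqrt{130}\right) \left(- \frac{85}{896844}\right) = - \frac{1568845}{896844} + \frac{425 i \sqrt{130}}{448422}$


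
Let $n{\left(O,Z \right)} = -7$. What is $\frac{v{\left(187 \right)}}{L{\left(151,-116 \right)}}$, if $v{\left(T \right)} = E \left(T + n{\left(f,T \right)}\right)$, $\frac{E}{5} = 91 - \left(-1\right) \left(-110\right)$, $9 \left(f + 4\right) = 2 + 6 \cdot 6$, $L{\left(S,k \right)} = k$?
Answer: $\frac{4275}{29} \approx 147.41$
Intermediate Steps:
$f = \frac{2}{9}$ ($f = -4 + \frac{2 + 6 \cdot 6}{9} = -4 + \frac{2 + 36}{9} = -4 + \frac{1}{9} \cdot 38 = -4 + \frac{38}{9} = \frac{2}{9} \approx 0.22222$)
$E = -95$ ($E = 5 \left(91 - \left(-1\right) \left(-110\right)\right) = 5 \left(91 - 110\right) = 5 \left(-19\right) = -95$)
$v{\left(T \right)} = 665 - 95 T$ ($v{\left(T \right)} = - 95 \left(T - 7\right) = - 95 \left(-7 + T\right) = 665 - 95 T$)
$\frac{v{\left(187 \right)}}{L{\left(151,-116 \right)}} = \frac{665 - 17765}{-116} = \left(665 - 17765\right) \left(- \frac{1}{116}\right) = \left(-17100\right) \left(- \frac{1}{116}\right) = \frac{4275}{29}$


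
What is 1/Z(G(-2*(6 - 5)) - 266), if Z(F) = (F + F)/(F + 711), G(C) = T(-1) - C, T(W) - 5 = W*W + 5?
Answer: -229/253 ≈ -0.90514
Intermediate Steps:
T(W) = 10 + W² (T(W) = 5 + (W*W + 5) = 5 + (W² + 5) = 5 + (5 + W²) = 10 + W²)
G(C) = 11 - C (G(C) = (10 + (-1)²) - C = (10 + 1) - C = 11 - C)
Z(F) = 2*F/(711 + F) (Z(F) = (2*F)/(711 + F) = 2*F/(711 + F))
1/Z(G(-2*(6 - 5)) - 266) = 1/(2*((11 - (-2)*(6 - 5)) - 266)/(711 + ((11 - (-2)*(6 - 5)) - 266))) = 1/(2*((11 - (-2)) - 266)/(711 + ((11 - (-2)) - 266))) = 1/(2*((11 - 1*(-2)) - 266)/(711 + ((11 - 1*(-2)) - 266))) = 1/(2*((11 + 2) - 266)/(711 + ((11 + 2) - 266))) = 1/(2*(13 - 266)/(711 + (13 - 266))) = 1/(2*(-253)/(711 - 253)) = 1/(2*(-253)/458) = 1/(2*(-253)*(1/458)) = 1/(-253/229) = -229/253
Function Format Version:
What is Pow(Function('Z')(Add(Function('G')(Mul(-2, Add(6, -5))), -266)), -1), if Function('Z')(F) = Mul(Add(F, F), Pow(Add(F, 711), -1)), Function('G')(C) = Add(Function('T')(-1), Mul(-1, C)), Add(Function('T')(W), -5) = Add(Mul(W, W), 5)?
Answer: Rational(-229, 253) ≈ -0.90514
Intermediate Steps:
Function('T')(W) = Add(10, Pow(W, 2)) (Function('T')(W) = Add(5, Add(Mul(W, W), 5)) = Add(5, Add(Pow(W, 2), 5)) = Add(5, Add(5, Pow(W, 2))) = Add(10, Pow(W, 2)))
Function('G')(C) = Add(11, Mul(-1, C)) (Function('G')(C) = Add(Add(10, Pow(-1, 2)), Mul(-1, C)) = Add(Add(10, 1), Mul(-1, C)) = Add(11, Mul(-1, C)))
Function('Z')(F) = Mul(2, F, Pow(Add(711, F), -1)) (Function('Z')(F) = Mul(Mul(2, F), Pow(Add(711, F), -1)) = Mul(2, F, Pow(Add(711, F), -1)))
Pow(Function('Z')(Add(Function('G')(Mul(-2, Add(6, -5))), -266)), -1) = Pow(Mul(2, Add(Add(11, Mul(-1, Mul(-2, Add(6, -5)))), -266), Pow(Add(711, Add(Add(11, Mul(-1, Mul(-2, Add(6, -5)))), -266)), -1)), -1) = Pow(Mul(2, Add(Add(11, Mul(-1, Mul(-2, 1))), -266), Pow(Add(711, Add(Add(11, Mul(-1, Mul(-2, 1))), -266)), -1)), -1) = Pow(Mul(2, Add(Add(11, Mul(-1, -2)), -266), Pow(Add(711, Add(Add(11, Mul(-1, -2)), -266)), -1)), -1) = Pow(Mul(2, Add(Add(11, 2), -266), Pow(Add(711, Add(Add(11, 2), -266)), -1)), -1) = Pow(Mul(2, Add(13, -266), Pow(Add(711, Add(13, -266)), -1)), -1) = Pow(Mul(2, -253, Pow(Add(711, -253), -1)), -1) = Pow(Mul(2, -253, Pow(458, -1)), -1) = Pow(Mul(2, -253, Rational(1, 458)), -1) = Pow(Rational(-253, 229), -1) = Rational(-229, 253)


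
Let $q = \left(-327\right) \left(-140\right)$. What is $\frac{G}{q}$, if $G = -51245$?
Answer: $- \frac{10249}{9156} \approx -1.1194$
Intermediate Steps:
$q = 45780$
$\frac{G}{q} = - \frac{51245}{45780} = \left(-51245\right) \frac{1}{45780} = - \frac{10249}{9156}$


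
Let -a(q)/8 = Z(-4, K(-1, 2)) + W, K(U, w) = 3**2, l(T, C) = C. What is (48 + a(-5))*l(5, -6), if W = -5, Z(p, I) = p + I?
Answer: -288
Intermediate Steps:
K(U, w) = 9
Z(p, I) = I + p
a(q) = 0 (a(q) = -8*((9 - 4) - 5) = -8*(5 - 5) = -8*0 = 0)
(48 + a(-5))*l(5, -6) = (48 + 0)*(-6) = 48*(-6) = -288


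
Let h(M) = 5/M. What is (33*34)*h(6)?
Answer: 935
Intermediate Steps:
(33*34)*h(6) = (33*34)*(5/6) = 1122*(5*(⅙)) = 1122*(⅚) = 935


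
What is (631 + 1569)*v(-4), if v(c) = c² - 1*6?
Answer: 22000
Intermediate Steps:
v(c) = -6 + c² (v(c) = c² - 6 = -6 + c²)
(631 + 1569)*v(-4) = (631 + 1569)*(-6 + (-4)²) = 2200*(-6 + 16) = 2200*10 = 22000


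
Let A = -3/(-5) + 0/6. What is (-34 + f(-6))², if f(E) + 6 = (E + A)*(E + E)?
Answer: 15376/25 ≈ 615.04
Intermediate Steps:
A = ⅗ (A = -3*(-⅕) + 0*(⅙) = ⅗ + 0 = ⅗ ≈ 0.60000)
f(E) = -6 + 2*E*(⅗ + E) (f(E) = -6 + (E + ⅗)*(E + E) = -6 + (⅗ + E)*(2*E) = -6 + 2*E*(⅗ + E))
(-34 + f(-6))² = (-34 + (-6 + 2*(-6)² + (6/5)*(-6)))² = (-34 + (-6 + 2*36 - 36/5))² = (-34 + (-6 + 72 - 36/5))² = (-34 + 294/5)² = (124/5)² = 15376/25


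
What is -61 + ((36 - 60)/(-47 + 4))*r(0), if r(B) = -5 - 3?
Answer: -2815/43 ≈ -65.465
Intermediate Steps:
r(B) = -8
-61 + ((36 - 60)/(-47 + 4))*r(0) = -61 + ((36 - 60)/(-47 + 4))*(-8) = -61 - 24/(-43)*(-8) = -61 - 24*(-1/43)*(-8) = -61 + (24/43)*(-8) = -61 - 192/43 = -2815/43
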